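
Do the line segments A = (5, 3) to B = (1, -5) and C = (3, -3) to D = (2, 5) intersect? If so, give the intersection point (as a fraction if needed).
Yes; intersection at (14/5, -7/5) (t = 11/20 on AB, s = 1/5 on CD)

Parametrize AB as A + t(B − A) = (5 + -4 t, 3 + -8 t) and CD as C + s(D − C) = (3 + -1 s, -3 + 8 s). Solve the linear system for (t, s). Determinant = 40 ≠ 0, so a unique intersection of the containing lines exists. Solution: t = 11/20, s = 1/5 — both in [0, 1], so the segments cross. Intersection point: (14/5, -7/5).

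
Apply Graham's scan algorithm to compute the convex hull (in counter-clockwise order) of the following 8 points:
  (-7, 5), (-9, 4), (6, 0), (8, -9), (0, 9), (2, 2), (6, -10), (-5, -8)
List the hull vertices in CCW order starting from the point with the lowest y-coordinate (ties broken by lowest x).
Hull (CCW) = [(6, -10), (8, -9), (6, 0), (0, 9), (-9, 4), (-5, -8)]

Graham scan procedure:
  1. Find the pivot p₀ = point with lowest y (tie → lowest x): (6, -10).
  2. Sort the remaining points by polar angle around p₀.
  3. Walk through sorted points, maintaining a stack; pop the top while the last three entries make a non-left turn (cross product ≤ 0).
  4. Final stack is the convex hull in CCW order: (6, -10), (8, -9), (6, 0), (0, 9), (-9, 4), (-5, -8).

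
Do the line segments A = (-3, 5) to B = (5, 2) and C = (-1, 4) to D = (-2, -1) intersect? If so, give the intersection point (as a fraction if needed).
No (intersection of containing lines falls outside at least one segment)

Parametrize and solve: t = 11/43, s = -2/43. At least one of these is outside [0, 1], so the segments do not intersect.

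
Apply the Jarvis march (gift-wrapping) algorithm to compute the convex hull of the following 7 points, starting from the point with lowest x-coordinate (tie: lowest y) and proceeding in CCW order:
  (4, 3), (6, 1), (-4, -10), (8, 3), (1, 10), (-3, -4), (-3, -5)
Hull (CCW) = [(-4, -10), (8, 3), (1, 10), (-3, -4)]

Jarvis march: at each step, from the current hull vertex p, select the next vertex q as the point such that every other point lies strictly to the left of (or on) the directed line p → q. (Equivalently: for every other point r, the cross product (q − p) × (r − p) ≥ 0.)
Starting point (lowest x, tie lowest y): (-4, -10). Wrap until returning to start. Resulting hull: (-4, -10), (8, 3), (1, 10), (-3, -4).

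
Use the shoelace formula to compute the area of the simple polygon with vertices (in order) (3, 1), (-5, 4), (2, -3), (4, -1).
Area = 41/2

Shoelace formula: Area = (1/2) |Σ_i (x_i · y_{i+1} − x_{i+1} · y_i)| (indices mod n). Compute each cross term:
  (3)(4) − (-5)(1) = 17
  (-5)(-3) − (2)(4) = 7
  (2)(-1) − (4)(-3) = 10
  (4)(1) − (3)(-1) = 7
Sum = 41, so (signed) Area = 41/2 = 41/2, |Area| = 41/2.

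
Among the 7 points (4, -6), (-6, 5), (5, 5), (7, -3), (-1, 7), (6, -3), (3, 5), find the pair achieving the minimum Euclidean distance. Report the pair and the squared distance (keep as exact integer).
Pair = ((7, -3), (6, -3)); squared distance = 1

Compute all C(7, 2) = 21 pairwise squared distances (x_i − x_j)² + (y_i − y_j)². The minimum is 1, attained by the pair ((7, -3), (6, -3)).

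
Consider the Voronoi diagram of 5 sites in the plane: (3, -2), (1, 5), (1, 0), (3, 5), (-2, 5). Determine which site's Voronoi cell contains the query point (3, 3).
Nearest site = (3, 5)

The Voronoi cell of site s contains exactly those query points closer to s than to any other site. Compute squared distances from q = (3, 3) to each site:
  (3 − 3)² + (5 − 3)² = 4
  (1 − 3)² + (5 − 3)² = 8
  (1 − 3)² + (0 − 3)² = 13
  (3 − 3)² + (-2 − 3)² = 25
  (-2 − 3)² + (5 − 3)² = 29
Minimum is attained by (3, 5), so q lies in its Voronoi cell.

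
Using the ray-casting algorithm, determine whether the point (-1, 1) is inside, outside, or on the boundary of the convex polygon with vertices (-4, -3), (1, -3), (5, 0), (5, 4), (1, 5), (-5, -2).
The point (-1, 1) lies strictly inside the polygon

Cast a horizontal ray to the right from the query point and count how many polygon edges it crosses (each edge strictly once or zero times, handled with the usual half-open convention). 
Parity of crossings → odd ⇒ inside.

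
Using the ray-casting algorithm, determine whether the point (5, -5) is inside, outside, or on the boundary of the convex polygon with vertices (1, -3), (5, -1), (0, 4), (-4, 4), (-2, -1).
The point (5, -5) lies strictly outside the polygon

Cast a horizontal ray to the right from the query point and count how many polygon edges it crosses (each edge strictly once or zero times, handled with the usual half-open convention). 
Parity of crossings → even ⇒ outside.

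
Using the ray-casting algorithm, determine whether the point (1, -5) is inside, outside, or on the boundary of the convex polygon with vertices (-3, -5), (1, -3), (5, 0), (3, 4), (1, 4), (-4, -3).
The point (1, -5) lies strictly outside the polygon

Cast a horizontal ray to the right from the query point and count how many polygon edges it crosses (each edge strictly once or zero times, handled with the usual half-open convention). 
Parity of crossings → even ⇒ outside.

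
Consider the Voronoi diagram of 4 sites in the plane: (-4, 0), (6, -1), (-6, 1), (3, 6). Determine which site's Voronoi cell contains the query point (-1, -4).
Nearest site = (-4, 0)

The Voronoi cell of site s contains exactly those query points closer to s than to any other site. Compute squared distances from q = (-1, -4) to each site:
  (-4 − -1)² + (0 − -4)² = 25
  (-6 − -1)² + (1 − -4)² = 50
  (6 − -1)² + (-1 − -4)² = 58
  (3 − -1)² + (6 − -4)² = 116
Minimum is attained by (-4, 0), so q lies in its Voronoi cell.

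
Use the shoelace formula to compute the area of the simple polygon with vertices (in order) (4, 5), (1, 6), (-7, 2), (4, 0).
Area = 75/2

Shoelace formula: Area = (1/2) |Σ_i (x_i · y_{i+1} − x_{i+1} · y_i)| (indices mod n). Compute each cross term:
  (4)(6) − (1)(5) = 19
  (1)(2) − (-7)(6) = 44
  (-7)(0) − (4)(2) = -8
  (4)(5) − (4)(0) = 20
Sum = 75, so (signed) Area = 75/2 = 75/2, |Area| = 75/2.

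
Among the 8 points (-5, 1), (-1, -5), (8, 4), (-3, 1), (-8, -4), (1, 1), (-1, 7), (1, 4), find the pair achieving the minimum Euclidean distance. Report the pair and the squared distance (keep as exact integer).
Pair = ((-5, 1), (-3, 1)); squared distance = 4

Compute all C(8, 2) = 28 pairwise squared distances (x_i − x_j)² + (y_i − y_j)². The minimum is 4, attained by the pair ((-5, 1), (-3, 1)).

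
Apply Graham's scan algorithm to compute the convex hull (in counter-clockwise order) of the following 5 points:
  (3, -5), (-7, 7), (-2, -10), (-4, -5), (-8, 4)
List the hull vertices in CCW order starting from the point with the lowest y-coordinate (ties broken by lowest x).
Hull (CCW) = [(-2, -10), (3, -5), (-7, 7), (-8, 4)]

Graham scan procedure:
  1. Find the pivot p₀ = point with lowest y (tie → lowest x): (-2, -10).
  2. Sort the remaining points by polar angle around p₀.
  3. Walk through sorted points, maintaining a stack; pop the top while the last three entries make a non-left turn (cross product ≤ 0).
  4. Final stack is the convex hull in CCW order: (-2, -10), (3, -5), (-7, 7), (-8, 4).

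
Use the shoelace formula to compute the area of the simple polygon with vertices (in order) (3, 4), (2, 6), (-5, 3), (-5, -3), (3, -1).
Area = 105/2

Shoelace formula: Area = (1/2) |Σ_i (x_i · y_{i+1} − x_{i+1} · y_i)| (indices mod n). Compute each cross term:
  (3)(6) − (2)(4) = 10
  (2)(3) − (-5)(6) = 36
  (-5)(-3) − (-5)(3) = 30
  (-5)(-1) − (3)(-3) = 14
  (3)(4) − (3)(-1) = 15
Sum = 105, so (signed) Area = 105/2 = 105/2, |Area| = 105/2.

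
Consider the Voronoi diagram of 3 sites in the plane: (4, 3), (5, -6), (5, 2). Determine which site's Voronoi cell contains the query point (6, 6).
Nearest site = (4, 3)

The Voronoi cell of site s contains exactly those query points closer to s than to any other site. Compute squared distances from q = (6, 6) to each site:
  (4 − 6)² + (3 − 6)² = 13
  (5 − 6)² + (2 − 6)² = 17
  (5 − 6)² + (-6 − 6)² = 145
Minimum is attained by (4, 3), so q lies in its Voronoi cell.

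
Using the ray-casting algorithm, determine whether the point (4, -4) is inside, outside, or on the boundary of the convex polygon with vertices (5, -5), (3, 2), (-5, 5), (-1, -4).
The point (4, -4) lies strictly inside the polygon

Cast a horizontal ray to the right from the query point and count how many polygon edges it crosses (each edge strictly once or zero times, handled with the usual half-open convention). 
Parity of crossings → odd ⇒ inside.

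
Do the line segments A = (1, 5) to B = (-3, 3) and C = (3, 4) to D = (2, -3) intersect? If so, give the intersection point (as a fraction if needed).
No (intersection of containing lines falls outside at least one segment)

Parametrize and solve: t = -15/26, s = -4/13. At least one of these is outside [0, 1], so the segments do not intersect.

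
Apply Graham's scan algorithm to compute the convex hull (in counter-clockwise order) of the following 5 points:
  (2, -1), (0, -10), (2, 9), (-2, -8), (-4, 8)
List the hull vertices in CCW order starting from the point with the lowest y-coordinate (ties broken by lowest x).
Hull (CCW) = [(0, -10), (2, -1), (2, 9), (-4, 8), (-2, -8)]

Graham scan procedure:
  1. Find the pivot p₀ = point with lowest y (tie → lowest x): (0, -10).
  2. Sort the remaining points by polar angle around p₀.
  3. Walk through sorted points, maintaining a stack; pop the top while the last three entries make a non-left turn (cross product ≤ 0).
  4. Final stack is the convex hull in CCW order: (0, -10), (2, -1), (2, 9), (-4, 8), (-2, -8).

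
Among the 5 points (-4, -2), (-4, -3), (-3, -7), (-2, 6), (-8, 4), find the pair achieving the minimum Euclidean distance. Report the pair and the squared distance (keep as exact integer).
Pair = ((-4, -2), (-4, -3)); squared distance = 1

Compute all C(5, 2) = 10 pairwise squared distances (x_i − x_j)² + (y_i − y_j)². The minimum is 1, attained by the pair ((-4, -2), (-4, -3)).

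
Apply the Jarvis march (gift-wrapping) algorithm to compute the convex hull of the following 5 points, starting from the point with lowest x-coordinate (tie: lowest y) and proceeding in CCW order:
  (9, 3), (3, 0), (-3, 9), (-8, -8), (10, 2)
Hull (CCW) = [(-8, -8), (10, 2), (9, 3), (-3, 9)]

Jarvis march: at each step, from the current hull vertex p, select the next vertex q as the point such that every other point lies strictly to the left of (or on) the directed line p → q. (Equivalently: for every other point r, the cross product (q − p) × (r − p) ≥ 0.)
Starting point (lowest x, tie lowest y): (-8, -8). Wrap until returning to start. Resulting hull: (-8, -8), (10, 2), (9, 3), (-3, 9).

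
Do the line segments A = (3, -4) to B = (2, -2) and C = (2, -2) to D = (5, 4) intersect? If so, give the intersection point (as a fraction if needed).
Yes; intersection at (2, -2) (t = 1 on AB, s = 0 on CD)

Parametrize AB as A + t(B − A) = (3 + -1 t, -4 + 2 t) and CD as C + s(D − C) = (2 + 3 s, -2 + 6 s). Solve the linear system for (t, s). Determinant = 12 ≠ 0, so a unique intersection of the containing lines exists. Solution: t = 1, s = 0 — both in [0, 1], so the segments cross. Intersection point: (2, -2).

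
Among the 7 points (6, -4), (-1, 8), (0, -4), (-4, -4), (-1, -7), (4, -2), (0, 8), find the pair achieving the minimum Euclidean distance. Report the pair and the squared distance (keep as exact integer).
Pair = ((-1, 8), (0, 8)); squared distance = 1

Compute all C(7, 2) = 21 pairwise squared distances (x_i − x_j)² + (y_i − y_j)². The minimum is 1, attained by the pair ((-1, 8), (0, 8)).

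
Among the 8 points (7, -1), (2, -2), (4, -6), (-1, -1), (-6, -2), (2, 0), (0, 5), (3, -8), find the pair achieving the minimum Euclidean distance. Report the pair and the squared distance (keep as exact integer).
Pair = ((2, -2), (2, 0)); squared distance = 4

Compute all C(8, 2) = 28 pairwise squared distances (x_i − x_j)² + (y_i − y_j)². The minimum is 4, attained by the pair ((2, -2), (2, 0)).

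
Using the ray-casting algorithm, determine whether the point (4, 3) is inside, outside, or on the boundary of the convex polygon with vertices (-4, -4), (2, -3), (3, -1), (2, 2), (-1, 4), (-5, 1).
The point (4, 3) lies strictly outside the polygon

Cast a horizontal ray to the right from the query point and count how many polygon edges it crosses (each edge strictly once or zero times, handled with the usual half-open convention). 
Parity of crossings → even ⇒ outside.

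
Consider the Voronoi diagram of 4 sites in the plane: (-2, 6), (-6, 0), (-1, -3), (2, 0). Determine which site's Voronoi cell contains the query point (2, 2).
Nearest site = (2, 0)

The Voronoi cell of site s contains exactly those query points closer to s than to any other site. Compute squared distances from q = (2, 2) to each site:
  (2 − 2)² + (0 − 2)² = 4
  (-2 − 2)² + (6 − 2)² = 32
  (-1 − 2)² + (-3 − 2)² = 34
  (-6 − 2)² + (0 − 2)² = 68
Minimum is attained by (2, 0), so q lies in its Voronoi cell.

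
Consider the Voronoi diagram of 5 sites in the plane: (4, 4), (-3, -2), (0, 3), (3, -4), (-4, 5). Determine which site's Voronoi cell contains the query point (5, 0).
Nearest site = (4, 4)

The Voronoi cell of site s contains exactly those query points closer to s than to any other site. Compute squared distances from q = (5, 0) to each site:
  (4 − 5)² + (4 − 0)² = 17
  (3 − 5)² + (-4 − 0)² = 20
  (0 − 5)² + (3 − 0)² = 34
  (-3 − 5)² + (-2 − 0)² = 68
  (-4 − 5)² + (5 − 0)² = 106
Minimum is attained by (4, 4), so q lies in its Voronoi cell.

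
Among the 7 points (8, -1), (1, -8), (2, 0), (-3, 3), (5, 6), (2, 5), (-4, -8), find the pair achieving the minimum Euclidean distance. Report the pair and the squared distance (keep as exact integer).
Pair = ((5, 6), (2, 5)); squared distance = 10

Compute all C(7, 2) = 21 pairwise squared distances (x_i − x_j)² + (y_i − y_j)². The minimum is 10, attained by the pair ((5, 6), (2, 5)).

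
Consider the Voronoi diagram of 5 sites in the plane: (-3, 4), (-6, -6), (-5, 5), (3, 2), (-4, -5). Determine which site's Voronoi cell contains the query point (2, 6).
Nearest site = (3, 2)

The Voronoi cell of site s contains exactly those query points closer to s than to any other site. Compute squared distances from q = (2, 6) to each site:
  (3 − 2)² + (2 − 6)² = 17
  (-3 − 2)² + (4 − 6)² = 29
  (-5 − 2)² + (5 − 6)² = 50
  (-4 − 2)² + (-5 − 6)² = 157
  (-6 − 2)² + (-6 − 6)² = 208
Minimum is attained by (3, 2), so q lies in its Voronoi cell.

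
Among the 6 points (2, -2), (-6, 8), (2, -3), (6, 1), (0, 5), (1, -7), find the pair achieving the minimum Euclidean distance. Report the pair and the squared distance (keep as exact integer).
Pair = ((2, -2), (2, -3)); squared distance = 1

Compute all C(6, 2) = 15 pairwise squared distances (x_i − x_j)² + (y_i − y_j)². The minimum is 1, attained by the pair ((2, -2), (2, -3)).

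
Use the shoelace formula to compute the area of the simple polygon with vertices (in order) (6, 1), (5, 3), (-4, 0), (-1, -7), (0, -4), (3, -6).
Area = 54

Shoelace formula: Area = (1/2) |Σ_i (x_i · y_{i+1} − x_{i+1} · y_i)| (indices mod n). Compute each cross term:
  (6)(3) − (5)(1) = 13
  (5)(0) − (-4)(3) = 12
  (-4)(-7) − (-1)(0) = 28
  (-1)(-4) − (0)(-7) = 4
  (0)(-6) − (3)(-4) = 12
  (3)(1) − (6)(-6) = 39
Sum = 108, so (signed) Area = 108/2 = 54, |Area| = 54.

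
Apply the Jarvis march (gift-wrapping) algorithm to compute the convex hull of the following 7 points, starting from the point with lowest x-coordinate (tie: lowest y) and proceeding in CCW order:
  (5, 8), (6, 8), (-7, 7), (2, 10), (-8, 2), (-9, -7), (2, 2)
Hull (CCW) = [(-9, -7), (2, 2), (6, 8), (2, 10), (-7, 7), (-8, 2)]

Jarvis march: at each step, from the current hull vertex p, select the next vertex q as the point such that every other point lies strictly to the left of (or on) the directed line p → q. (Equivalently: for every other point r, the cross product (q − p) × (r − p) ≥ 0.)
Starting point (lowest x, tie lowest y): (-9, -7). Wrap until returning to start. Resulting hull: (-9, -7), (2, 2), (6, 8), (2, 10), (-7, 7), (-8, 2).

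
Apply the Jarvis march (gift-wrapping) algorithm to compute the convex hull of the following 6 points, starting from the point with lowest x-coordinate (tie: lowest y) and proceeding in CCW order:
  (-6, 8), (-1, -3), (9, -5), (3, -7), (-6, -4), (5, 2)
Hull (CCW) = [(-6, -4), (3, -7), (9, -5), (5, 2), (-6, 8)]

Jarvis march: at each step, from the current hull vertex p, select the next vertex q as the point such that every other point lies strictly to the left of (or on) the directed line p → q. (Equivalently: for every other point r, the cross product (q − p) × (r − p) ≥ 0.)
Starting point (lowest x, tie lowest y): (-6, -4). Wrap until returning to start. Resulting hull: (-6, -4), (3, -7), (9, -5), (5, 2), (-6, 8).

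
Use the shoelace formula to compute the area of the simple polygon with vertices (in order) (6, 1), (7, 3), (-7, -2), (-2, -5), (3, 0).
Area = 67/2

Shoelace formula: Area = (1/2) |Σ_i (x_i · y_{i+1} − x_{i+1} · y_i)| (indices mod n). Compute each cross term:
  (6)(3) − (7)(1) = 11
  (7)(-2) − (-7)(3) = 7
  (-7)(-5) − (-2)(-2) = 31
  (-2)(0) − (3)(-5) = 15
  (3)(1) − (6)(0) = 3
Sum = 67, so (signed) Area = 67/2 = 67/2, |Area| = 67/2.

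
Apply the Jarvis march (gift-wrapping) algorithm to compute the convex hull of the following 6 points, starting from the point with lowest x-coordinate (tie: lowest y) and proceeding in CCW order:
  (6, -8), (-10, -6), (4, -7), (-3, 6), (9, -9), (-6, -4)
Hull (CCW) = [(-10, -6), (9, -9), (-3, 6)]

Jarvis march: at each step, from the current hull vertex p, select the next vertex q as the point such that every other point lies strictly to the left of (or on) the directed line p → q. (Equivalently: for every other point r, the cross product (q − p) × (r − p) ≥ 0.)
Starting point (lowest x, tie lowest y): (-10, -6). Wrap until returning to start. Resulting hull: (-10, -6), (9, -9), (-3, 6).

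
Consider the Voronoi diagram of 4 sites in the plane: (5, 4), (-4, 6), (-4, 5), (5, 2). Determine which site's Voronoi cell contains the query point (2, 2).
Nearest site = (5, 2)

The Voronoi cell of site s contains exactly those query points closer to s than to any other site. Compute squared distances from q = (2, 2) to each site:
  (5 − 2)² + (2 − 2)² = 9
  (5 − 2)² + (4 − 2)² = 13
  (-4 − 2)² + (5 − 2)² = 45
  (-4 − 2)² + (6 − 2)² = 52
Minimum is attained by (5, 2), so q lies in its Voronoi cell.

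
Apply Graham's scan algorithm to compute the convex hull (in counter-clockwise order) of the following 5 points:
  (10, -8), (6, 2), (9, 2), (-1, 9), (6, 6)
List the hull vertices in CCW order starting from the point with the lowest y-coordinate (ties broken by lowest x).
Hull (CCW) = [(10, -8), (9, 2), (6, 6), (-1, 9)]

Graham scan procedure:
  1. Find the pivot p₀ = point with lowest y (tie → lowest x): (10, -8).
  2. Sort the remaining points by polar angle around p₀.
  3. Walk through sorted points, maintaining a stack; pop the top while the last three entries make a non-left turn (cross product ≤ 0).
  4. Final stack is the convex hull in CCW order: (10, -8), (9, 2), (6, 6), (-1, 9).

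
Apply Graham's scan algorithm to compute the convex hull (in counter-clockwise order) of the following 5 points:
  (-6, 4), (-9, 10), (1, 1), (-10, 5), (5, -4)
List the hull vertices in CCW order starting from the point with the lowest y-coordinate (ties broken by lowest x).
Hull (CCW) = [(5, -4), (1, 1), (-9, 10), (-10, 5)]

Graham scan procedure:
  1. Find the pivot p₀ = point with lowest y (tie → lowest x): (5, -4).
  2. Sort the remaining points by polar angle around p₀.
  3. Walk through sorted points, maintaining a stack; pop the top while the last three entries make a non-left turn (cross product ≤ 0).
  4. Final stack is the convex hull in CCW order: (5, -4), (1, 1), (-9, 10), (-10, 5).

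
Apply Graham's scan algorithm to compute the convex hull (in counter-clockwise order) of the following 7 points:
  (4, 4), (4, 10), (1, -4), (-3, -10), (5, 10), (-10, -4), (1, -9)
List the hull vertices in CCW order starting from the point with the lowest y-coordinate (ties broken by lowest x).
Hull (CCW) = [(-3, -10), (1, -9), (4, 4), (5, 10), (4, 10), (-10, -4)]

Graham scan procedure:
  1. Find the pivot p₀ = point with lowest y (tie → lowest x): (-3, -10).
  2. Sort the remaining points by polar angle around p₀.
  3. Walk through sorted points, maintaining a stack; pop the top while the last three entries make a non-left turn (cross product ≤ 0).
  4. Final stack is the convex hull in CCW order: (-3, -10), (1, -9), (4, 4), (5, 10), (4, 10), (-10, -4).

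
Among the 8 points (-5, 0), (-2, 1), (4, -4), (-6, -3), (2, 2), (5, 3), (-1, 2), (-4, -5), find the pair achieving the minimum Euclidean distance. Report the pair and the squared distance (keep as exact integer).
Pair = ((-2, 1), (-1, 2)); squared distance = 2

Compute all C(8, 2) = 28 pairwise squared distances (x_i − x_j)² + (y_i − y_j)². The minimum is 2, attained by the pair ((-2, 1), (-1, 2)).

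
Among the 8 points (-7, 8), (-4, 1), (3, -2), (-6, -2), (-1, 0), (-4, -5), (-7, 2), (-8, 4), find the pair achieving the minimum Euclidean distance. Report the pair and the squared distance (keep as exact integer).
Pair = ((-7, 2), (-8, 4)); squared distance = 5

Compute all C(8, 2) = 28 pairwise squared distances (x_i − x_j)² + (y_i − y_j)². The minimum is 5, attained by the pair ((-7, 2), (-8, 4)).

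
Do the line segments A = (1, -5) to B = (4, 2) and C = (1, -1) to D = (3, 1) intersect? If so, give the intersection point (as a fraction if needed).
No (intersection of containing lines falls outside at least one segment)

Parametrize and solve: t = 1, s = 3/2. At least one of these is outside [0, 1], so the segments do not intersect.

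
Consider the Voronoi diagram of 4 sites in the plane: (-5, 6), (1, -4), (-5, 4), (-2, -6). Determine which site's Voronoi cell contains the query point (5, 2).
Nearest site = (1, -4)

The Voronoi cell of site s contains exactly those query points closer to s than to any other site. Compute squared distances from q = (5, 2) to each site:
  (1 − 5)² + (-4 − 2)² = 52
  (-5 − 5)² + (4 − 2)² = 104
  (-2 − 5)² + (-6 − 2)² = 113
  (-5 − 5)² + (6 − 2)² = 116
Minimum is attained by (1, -4), so q lies in its Voronoi cell.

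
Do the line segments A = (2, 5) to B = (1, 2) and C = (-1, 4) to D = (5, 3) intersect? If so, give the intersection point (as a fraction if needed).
Yes; intersection at (29/19, 68/19) (t = 9/19 on AB, s = 8/19 on CD)

Parametrize AB as A + t(B − A) = (2 + -1 t, 5 + -3 t) and CD as C + s(D − C) = (-1 + 6 s, 4 + -1 s). Solve the linear system for (t, s). Determinant = -19 ≠ 0, so a unique intersection of the containing lines exists. Solution: t = 9/19, s = 8/19 — both in [0, 1], so the segments cross. Intersection point: (29/19, 68/19).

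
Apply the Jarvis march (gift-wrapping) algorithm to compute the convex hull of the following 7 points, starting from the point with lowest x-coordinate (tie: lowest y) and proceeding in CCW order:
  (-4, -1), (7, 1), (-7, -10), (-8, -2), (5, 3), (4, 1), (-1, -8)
Hull (CCW) = [(-8, -2), (-7, -10), (-1, -8), (7, 1), (5, 3)]

Jarvis march: at each step, from the current hull vertex p, select the next vertex q as the point such that every other point lies strictly to the left of (or on) the directed line p → q. (Equivalently: for every other point r, the cross product (q − p) × (r − p) ≥ 0.)
Starting point (lowest x, tie lowest y): (-8, -2). Wrap until returning to start. Resulting hull: (-8, -2), (-7, -10), (-1, -8), (7, 1), (5, 3).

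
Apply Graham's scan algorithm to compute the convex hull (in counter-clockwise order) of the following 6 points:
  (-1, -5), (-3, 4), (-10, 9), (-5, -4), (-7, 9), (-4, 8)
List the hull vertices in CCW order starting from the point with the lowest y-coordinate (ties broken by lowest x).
Hull (CCW) = [(-1, -5), (-3, 4), (-4, 8), (-7, 9), (-10, 9), (-5, -4)]

Graham scan procedure:
  1. Find the pivot p₀ = point with lowest y (tie → lowest x): (-1, -5).
  2. Sort the remaining points by polar angle around p₀.
  3. Walk through sorted points, maintaining a stack; pop the top while the last three entries make a non-left turn (cross product ≤ 0).
  4. Final stack is the convex hull in CCW order: (-1, -5), (-3, 4), (-4, 8), (-7, 9), (-10, 9), (-5, -4).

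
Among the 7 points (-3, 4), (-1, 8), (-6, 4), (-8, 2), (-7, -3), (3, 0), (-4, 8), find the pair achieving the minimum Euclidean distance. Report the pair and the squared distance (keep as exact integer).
Pair = ((-6, 4), (-8, 2)); squared distance = 8

Compute all C(7, 2) = 21 pairwise squared distances (x_i − x_j)² + (y_i − y_j)². The minimum is 8, attained by the pair ((-6, 4), (-8, 2)).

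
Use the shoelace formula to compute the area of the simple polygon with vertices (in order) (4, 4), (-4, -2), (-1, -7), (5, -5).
Area = 57

Shoelace formula: Area = (1/2) |Σ_i (x_i · y_{i+1} − x_{i+1} · y_i)| (indices mod n). Compute each cross term:
  (4)(-2) − (-4)(4) = 8
  (-4)(-7) − (-1)(-2) = 26
  (-1)(-5) − (5)(-7) = 40
  (5)(4) − (4)(-5) = 40
Sum = 114, so (signed) Area = 114/2 = 57, |Area| = 57.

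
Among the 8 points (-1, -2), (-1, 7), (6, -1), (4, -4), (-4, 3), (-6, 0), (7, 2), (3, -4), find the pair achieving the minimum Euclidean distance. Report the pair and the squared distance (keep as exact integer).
Pair = ((4, -4), (3, -4)); squared distance = 1

Compute all C(8, 2) = 28 pairwise squared distances (x_i − x_j)² + (y_i − y_j)². The minimum is 1, attained by the pair ((4, -4), (3, -4)).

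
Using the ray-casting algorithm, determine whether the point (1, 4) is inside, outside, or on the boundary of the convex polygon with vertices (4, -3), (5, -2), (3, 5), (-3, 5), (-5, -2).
The point (1, 4) lies strictly inside the polygon

Cast a horizontal ray to the right from the query point and count how many polygon edges it crosses (each edge strictly once or zero times, handled with the usual half-open convention). 
Parity of crossings → odd ⇒ inside.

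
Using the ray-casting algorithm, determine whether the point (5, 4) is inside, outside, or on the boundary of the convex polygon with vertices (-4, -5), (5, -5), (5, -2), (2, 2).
The point (5, 4) lies strictly outside the polygon

Cast a horizontal ray to the right from the query point and count how many polygon edges it crosses (each edge strictly once or zero times, handled with the usual half-open convention). 
Parity of crossings → even ⇒ outside.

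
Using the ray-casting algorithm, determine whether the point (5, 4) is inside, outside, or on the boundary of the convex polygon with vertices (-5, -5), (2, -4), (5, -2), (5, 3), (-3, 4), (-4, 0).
The point (5, 4) lies strictly outside the polygon

Cast a horizontal ray to the right from the query point and count how many polygon edges it crosses (each edge strictly once or zero times, handled with the usual half-open convention). 
Parity of crossings → even ⇒ outside.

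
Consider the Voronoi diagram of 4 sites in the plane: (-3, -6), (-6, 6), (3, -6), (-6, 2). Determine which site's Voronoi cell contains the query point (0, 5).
Nearest site = (-6, 6)

The Voronoi cell of site s contains exactly those query points closer to s than to any other site. Compute squared distances from q = (0, 5) to each site:
  (-6 − 0)² + (6 − 5)² = 37
  (-6 − 0)² + (2 − 5)² = 45
  (-3 − 0)² + (-6 − 5)² = 130
  (3 − 0)² + (-6 − 5)² = 130
Minimum is attained by (-6, 6), so q lies in its Voronoi cell.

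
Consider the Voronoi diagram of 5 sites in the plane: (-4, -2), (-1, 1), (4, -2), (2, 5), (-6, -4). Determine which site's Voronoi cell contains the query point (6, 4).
Nearest site = (2, 5)

The Voronoi cell of site s contains exactly those query points closer to s than to any other site. Compute squared distances from q = (6, 4) to each site:
  (2 − 6)² + (5 − 4)² = 17
  (4 − 6)² + (-2 − 4)² = 40
  (-1 − 6)² + (1 − 4)² = 58
  (-4 − 6)² + (-2 − 4)² = 136
  (-6 − 6)² + (-4 − 4)² = 208
Minimum is attained by (2, 5), so q lies in its Voronoi cell.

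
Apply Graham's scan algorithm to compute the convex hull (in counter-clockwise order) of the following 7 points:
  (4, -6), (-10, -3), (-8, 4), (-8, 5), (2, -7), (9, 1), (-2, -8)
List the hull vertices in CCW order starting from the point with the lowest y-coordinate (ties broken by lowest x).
Hull (CCW) = [(-2, -8), (2, -7), (4, -6), (9, 1), (-8, 5), (-10, -3)]

Graham scan procedure:
  1. Find the pivot p₀ = point with lowest y (tie → lowest x): (-2, -8).
  2. Sort the remaining points by polar angle around p₀.
  3. Walk through sorted points, maintaining a stack; pop the top while the last three entries make a non-left turn (cross product ≤ 0).
  4. Final stack is the convex hull in CCW order: (-2, -8), (2, -7), (4, -6), (9, 1), (-8, 5), (-10, -3).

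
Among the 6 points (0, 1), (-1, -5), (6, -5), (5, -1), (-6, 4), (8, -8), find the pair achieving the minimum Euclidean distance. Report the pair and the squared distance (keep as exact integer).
Pair = ((6, -5), (8, -8)); squared distance = 13

Compute all C(6, 2) = 15 pairwise squared distances (x_i − x_j)² + (y_i − y_j)². The minimum is 13, attained by the pair ((6, -5), (8, -8)).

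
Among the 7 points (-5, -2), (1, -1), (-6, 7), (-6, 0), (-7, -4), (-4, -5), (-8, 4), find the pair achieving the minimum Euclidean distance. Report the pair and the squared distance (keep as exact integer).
Pair = ((-5, -2), (-6, 0)); squared distance = 5

Compute all C(7, 2) = 21 pairwise squared distances (x_i − x_j)² + (y_i − y_j)². The minimum is 5, attained by the pair ((-5, -2), (-6, 0)).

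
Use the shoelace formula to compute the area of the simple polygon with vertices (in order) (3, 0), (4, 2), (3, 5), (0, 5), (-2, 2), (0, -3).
Area = 30

Shoelace formula: Area = (1/2) |Σ_i (x_i · y_{i+1} − x_{i+1} · y_i)| (indices mod n). Compute each cross term:
  (3)(2) − (4)(0) = 6
  (4)(5) − (3)(2) = 14
  (3)(5) − (0)(5) = 15
  (0)(2) − (-2)(5) = 10
  (-2)(-3) − (0)(2) = 6
  (0)(0) − (3)(-3) = 9
Sum = 60, so (signed) Area = 60/2 = 30, |Area| = 30.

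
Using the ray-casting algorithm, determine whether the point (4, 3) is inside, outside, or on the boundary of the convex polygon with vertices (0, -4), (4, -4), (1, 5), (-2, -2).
The point (4, 3) lies strictly outside the polygon

Cast a horizontal ray to the right from the query point and count how many polygon edges it crosses (each edge strictly once or zero times, handled with the usual half-open convention). 
Parity of crossings → even ⇒ outside.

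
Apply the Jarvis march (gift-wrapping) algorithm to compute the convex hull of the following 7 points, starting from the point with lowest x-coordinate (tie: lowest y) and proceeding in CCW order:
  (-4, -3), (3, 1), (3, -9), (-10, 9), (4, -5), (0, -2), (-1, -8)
Hull (CCW) = [(-10, 9), (-4, -3), (-1, -8), (3, -9), (4, -5), (3, 1)]

Jarvis march: at each step, from the current hull vertex p, select the next vertex q as the point such that every other point lies strictly to the left of (or on) the directed line p → q. (Equivalently: for every other point r, the cross product (q − p) × (r − p) ≥ 0.)
Starting point (lowest x, tie lowest y): (-10, 9). Wrap until returning to start. Resulting hull: (-10, 9), (-4, -3), (-1, -8), (3, -9), (4, -5), (3, 1).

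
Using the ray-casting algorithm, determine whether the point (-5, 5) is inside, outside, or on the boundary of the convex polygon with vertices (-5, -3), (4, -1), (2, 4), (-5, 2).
The point (-5, 5) lies strictly outside the polygon

Cast a horizontal ray to the right from the query point and count how many polygon edges it crosses (each edge strictly once or zero times, handled with the usual half-open convention). 
Parity of crossings → even ⇒ outside.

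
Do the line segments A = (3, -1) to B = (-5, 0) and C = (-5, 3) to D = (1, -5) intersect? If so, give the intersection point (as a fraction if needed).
Yes; intersection at (-73/29, -9/29) (t = 20/29 on AB, s = 12/29 on CD)

Parametrize AB as A + t(B − A) = (3 + -8 t, -1 + 1 t) and CD as C + s(D − C) = (-5 + 6 s, 3 + -8 s). Solve the linear system for (t, s). Determinant = -58 ≠ 0, so a unique intersection of the containing lines exists. Solution: t = 20/29, s = 12/29 — both in [0, 1], so the segments cross. Intersection point: (-73/29, -9/29).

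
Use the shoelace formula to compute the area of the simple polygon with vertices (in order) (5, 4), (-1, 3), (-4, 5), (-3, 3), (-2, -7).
Area = 83/2

Shoelace formula: Area = (1/2) |Σ_i (x_i · y_{i+1} − x_{i+1} · y_i)| (indices mod n). Compute each cross term:
  (5)(3) − (-1)(4) = 19
  (-1)(5) − (-4)(3) = 7
  (-4)(3) − (-3)(5) = 3
  (-3)(-7) − (-2)(3) = 27
  (-2)(4) − (5)(-7) = 27
Sum = 83, so (signed) Area = 83/2 = 83/2, |Area| = 83/2.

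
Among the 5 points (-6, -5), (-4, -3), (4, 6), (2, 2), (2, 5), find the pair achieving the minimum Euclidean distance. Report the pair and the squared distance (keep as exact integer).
Pair = ((4, 6), (2, 5)); squared distance = 5

Compute all C(5, 2) = 10 pairwise squared distances (x_i − x_j)² + (y_i − y_j)². The minimum is 5, attained by the pair ((4, 6), (2, 5)).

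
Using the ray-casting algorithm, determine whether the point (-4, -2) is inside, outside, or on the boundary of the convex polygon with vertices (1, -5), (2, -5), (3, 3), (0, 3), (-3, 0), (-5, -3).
The point (-4, -2) lies strictly inside the polygon

Cast a horizontal ray to the right from the query point and count how many polygon edges it crosses (each edge strictly once or zero times, handled with the usual half-open convention). 
Parity of crossings → odd ⇒ inside.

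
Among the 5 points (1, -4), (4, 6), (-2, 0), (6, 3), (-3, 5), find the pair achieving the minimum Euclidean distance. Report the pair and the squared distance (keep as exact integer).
Pair = ((4, 6), (6, 3)); squared distance = 13

Compute all C(5, 2) = 10 pairwise squared distances (x_i − x_j)² + (y_i − y_j)². The minimum is 13, attained by the pair ((4, 6), (6, 3)).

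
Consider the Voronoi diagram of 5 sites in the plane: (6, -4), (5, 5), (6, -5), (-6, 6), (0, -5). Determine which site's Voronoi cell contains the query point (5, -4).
Nearest site = (6, -4)

The Voronoi cell of site s contains exactly those query points closer to s than to any other site. Compute squared distances from q = (5, -4) to each site:
  (6 − 5)² + (-4 − -4)² = 1
  (6 − 5)² + (-5 − -4)² = 2
  (0 − 5)² + (-5 − -4)² = 26
  (5 − 5)² + (5 − -4)² = 81
  (-6 − 5)² + (6 − -4)² = 221
Minimum is attained by (6, -4), so q lies in its Voronoi cell.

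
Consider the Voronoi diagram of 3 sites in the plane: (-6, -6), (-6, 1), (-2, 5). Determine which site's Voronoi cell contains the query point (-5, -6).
Nearest site = (-6, -6)

The Voronoi cell of site s contains exactly those query points closer to s than to any other site. Compute squared distances from q = (-5, -6) to each site:
  (-6 − -5)² + (-6 − -6)² = 1
  (-6 − -5)² + (1 − -6)² = 50
  (-2 − -5)² + (5 − -6)² = 130
Minimum is attained by (-6, -6), so q lies in its Voronoi cell.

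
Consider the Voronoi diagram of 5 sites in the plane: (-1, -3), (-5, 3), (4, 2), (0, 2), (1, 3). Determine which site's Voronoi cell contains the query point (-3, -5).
Nearest site = (-1, -3)

The Voronoi cell of site s contains exactly those query points closer to s than to any other site. Compute squared distances from q = (-3, -5) to each site:
  (-1 − -3)² + (-3 − -5)² = 8
  (0 − -3)² + (2 − -5)² = 58
  (-5 − -3)² + (3 − -5)² = 68
  (1 − -3)² + (3 − -5)² = 80
  (4 − -3)² + (2 − -5)² = 98
Minimum is attained by (-1, -3), so q lies in its Voronoi cell.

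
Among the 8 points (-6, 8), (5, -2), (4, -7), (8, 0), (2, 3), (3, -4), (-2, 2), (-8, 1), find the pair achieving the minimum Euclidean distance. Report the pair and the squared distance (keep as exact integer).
Pair = ((5, -2), (3, -4)); squared distance = 8

Compute all C(8, 2) = 28 pairwise squared distances (x_i − x_j)² + (y_i − y_j)². The minimum is 8, attained by the pair ((5, -2), (3, -4)).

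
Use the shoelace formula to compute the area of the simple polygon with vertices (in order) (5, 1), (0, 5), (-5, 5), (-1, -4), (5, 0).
Area = 50

Shoelace formula: Area = (1/2) |Σ_i (x_i · y_{i+1} − x_{i+1} · y_i)| (indices mod n). Compute each cross term:
  (5)(5) − (0)(1) = 25
  (0)(5) − (-5)(5) = 25
  (-5)(-4) − (-1)(5) = 25
  (-1)(0) − (5)(-4) = 20
  (5)(1) − (5)(0) = 5
Sum = 100, so (signed) Area = 100/2 = 50, |Area| = 50.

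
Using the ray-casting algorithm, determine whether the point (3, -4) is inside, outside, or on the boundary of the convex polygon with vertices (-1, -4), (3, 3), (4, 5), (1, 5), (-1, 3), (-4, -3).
The point (3, -4) lies strictly outside the polygon

Cast a horizontal ray to the right from the query point and count how many polygon edges it crosses (each edge strictly once or zero times, handled with the usual half-open convention). 
Parity of crossings → even ⇒ outside.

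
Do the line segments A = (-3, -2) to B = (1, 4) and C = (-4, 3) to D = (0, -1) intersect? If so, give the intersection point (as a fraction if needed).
Yes; intersection at (-7/5, 2/5) (t = 2/5 on AB, s = 13/20 on CD)

Parametrize AB as A + t(B − A) = (-3 + 4 t, -2 + 6 t) and CD as C + s(D − C) = (-4 + 4 s, 3 + -4 s). Solve the linear system for (t, s). Determinant = 40 ≠ 0, so a unique intersection of the containing lines exists. Solution: t = 2/5, s = 13/20 — both in [0, 1], so the segments cross. Intersection point: (-7/5, 2/5).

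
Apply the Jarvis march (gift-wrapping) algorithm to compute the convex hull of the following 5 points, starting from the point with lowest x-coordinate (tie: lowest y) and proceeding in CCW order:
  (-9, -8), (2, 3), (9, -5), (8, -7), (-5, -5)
Hull (CCW) = [(-9, -8), (8, -7), (9, -5), (2, 3)]

Jarvis march: at each step, from the current hull vertex p, select the next vertex q as the point such that every other point lies strictly to the left of (or on) the directed line p → q. (Equivalently: for every other point r, the cross product (q − p) × (r − p) ≥ 0.)
Starting point (lowest x, tie lowest y): (-9, -8). Wrap until returning to start. Resulting hull: (-9, -8), (8, -7), (9, -5), (2, 3).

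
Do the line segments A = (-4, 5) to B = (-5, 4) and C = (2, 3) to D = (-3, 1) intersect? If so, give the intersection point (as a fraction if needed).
No (intersection of containing lines falls outside at least one segment)

Parametrize and solve: t = 22/3, s = 8/3. At least one of these is outside [0, 1], so the segments do not intersect.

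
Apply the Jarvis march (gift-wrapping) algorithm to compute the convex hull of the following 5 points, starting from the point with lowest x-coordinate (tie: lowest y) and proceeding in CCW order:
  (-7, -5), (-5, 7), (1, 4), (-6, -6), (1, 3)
Hull (CCW) = [(-7, -5), (-6, -6), (1, 3), (1, 4), (-5, 7)]

Jarvis march: at each step, from the current hull vertex p, select the next vertex q as the point such that every other point lies strictly to the left of (or on) the directed line p → q. (Equivalently: for every other point r, the cross product (q − p) × (r − p) ≥ 0.)
Starting point (lowest x, tie lowest y): (-7, -5). Wrap until returning to start. Resulting hull: (-7, -5), (-6, -6), (1, 3), (1, 4), (-5, 7).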